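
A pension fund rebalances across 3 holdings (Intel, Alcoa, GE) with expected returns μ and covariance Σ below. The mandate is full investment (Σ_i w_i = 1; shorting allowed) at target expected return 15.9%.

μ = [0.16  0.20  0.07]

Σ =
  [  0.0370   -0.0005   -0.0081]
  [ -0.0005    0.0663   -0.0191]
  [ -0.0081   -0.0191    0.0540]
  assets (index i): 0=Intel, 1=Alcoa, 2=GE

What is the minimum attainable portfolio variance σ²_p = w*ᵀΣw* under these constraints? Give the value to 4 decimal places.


p=Σ⁻¹μ = [5.1469  4.0655  3.5063]
q=Σ⁻¹𝟙 = [34.4573  24.6817  32.4171]
a=μᵀp=1.882044  b=𝟙ᵀp=12.718700  c=𝟙ᵀq=91.556078  D=ac−b²=10.547283
λ₁=(c·0.159−b)/D = (91.556078·0.159−12.718700)/10.547283 = 0.174331
λ₂=(a−b·0.159)/D = (1.882044−12.718700·0.159)/10.547283 = -0.013295
w* = 0.174331·p + -0.013295·q:
  w_0 = 0.174331·5.1469 + -0.013295·34.4573 = 0.4391  (Intel)
  w_1 = 0.174331·4.0655 + -0.013295·24.6817 = 0.3806  (Alcoa)
  w_2 = 0.174331·3.5063 + -0.013295·32.4171 = 0.1803  (GE)
Σw_i=1.0000  μᵀw=0.1590
σ²=wᵀΣw=λ₁·μ_p+λ₂ = 0.174331·0.159 + -0.013295 = 0.014423 ≈ 0.0144

0.0144


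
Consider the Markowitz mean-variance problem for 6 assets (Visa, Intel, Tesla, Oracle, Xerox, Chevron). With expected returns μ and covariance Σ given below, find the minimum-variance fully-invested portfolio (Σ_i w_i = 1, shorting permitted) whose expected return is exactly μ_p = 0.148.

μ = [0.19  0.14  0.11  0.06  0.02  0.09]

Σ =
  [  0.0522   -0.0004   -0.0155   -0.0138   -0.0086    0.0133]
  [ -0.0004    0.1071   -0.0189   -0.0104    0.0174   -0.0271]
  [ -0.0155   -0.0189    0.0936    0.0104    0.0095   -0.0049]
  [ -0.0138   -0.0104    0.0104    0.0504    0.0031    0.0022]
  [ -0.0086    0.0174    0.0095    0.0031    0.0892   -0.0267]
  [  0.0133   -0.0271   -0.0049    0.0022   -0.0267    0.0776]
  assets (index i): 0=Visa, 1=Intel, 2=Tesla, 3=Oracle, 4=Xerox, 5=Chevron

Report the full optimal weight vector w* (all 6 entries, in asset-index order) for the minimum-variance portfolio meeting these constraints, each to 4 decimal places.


0.4564  0.1913  0.1957  0.1542  -0.0501  0.0526

g=Σ⁻¹μ = [4.6506  2.2205  2.1637  2.3984  0.3198  1.3169]
h=Σ⁻¹𝟙 = [28.2561  17.3335  15.5517  26.2728  13.6844  19.0426]
a=μᵀg=1.701313  b=𝟙ᵀg=13.069928  c=𝟙ᵀh=120.141152  D=ac−b²=33.574640
λ₁=(c·0.148−b)/D = (120.141152·0.148−13.069928)/33.574640 = 0.140313
λ₂=(a−b·0.148)/D = (1.701313−13.069928·0.148)/33.574640 = -0.006941
w* = 0.140313·g + -0.006941·h:
  w_0 = 0.140313·4.6506 + -0.006941·28.2561 = 0.4564  (Visa)
  w_1 = 0.140313·2.2205 + -0.006941·17.3335 = 0.1913  (Intel)
  w_2 = 0.140313·2.1637 + -0.006941·15.5517 = 0.1957  (Tesla)
  w_3 = 0.140313·2.3984 + -0.006941·26.2728 = 0.1542  (Oracle)
  w_4 = 0.140313·0.3198 + -0.006941·13.6844 = -0.0501  (Xerox)
  w_5 = 0.140313·1.3169 + -0.006941·19.0426 = 0.0526  (Chevron)
Σw_i=1.0000  μᵀw=0.1480
σ²=wᵀΣw=λ₁·μ_p+λ₂ = 0.140313·0.148 + -0.006941 = 0.013825 ≈ 0.0138


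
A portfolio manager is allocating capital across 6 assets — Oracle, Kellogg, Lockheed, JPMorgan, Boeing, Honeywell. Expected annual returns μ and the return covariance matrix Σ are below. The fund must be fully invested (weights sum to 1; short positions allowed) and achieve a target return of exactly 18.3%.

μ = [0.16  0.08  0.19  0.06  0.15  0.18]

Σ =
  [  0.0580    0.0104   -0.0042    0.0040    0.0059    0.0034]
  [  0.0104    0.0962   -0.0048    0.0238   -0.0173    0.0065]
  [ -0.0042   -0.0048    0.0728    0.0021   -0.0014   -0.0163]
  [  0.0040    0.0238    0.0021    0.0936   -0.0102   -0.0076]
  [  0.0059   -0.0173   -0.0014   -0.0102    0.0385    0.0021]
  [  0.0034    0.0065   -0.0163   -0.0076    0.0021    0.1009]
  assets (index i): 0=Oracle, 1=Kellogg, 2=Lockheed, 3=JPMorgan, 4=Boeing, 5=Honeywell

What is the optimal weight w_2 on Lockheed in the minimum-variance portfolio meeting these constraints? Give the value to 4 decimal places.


0.3739

x=Σ⁻¹μ = [2.1654  1.1955  3.3540  0.8146  4.3221  2.1472]
y=Σ⁻¹𝟙 = [11.5438  12.3818  18.1726  11.1621  32.7421  11.8192]
a=μᵀx=2.163060  b=𝟙ᵀx=13.998855  c=𝟙ᵀy=97.821652  D=ac−b²=15.626184
λ₁=(c·0.183−b)/D = (97.821652·0.183−13.998855)/15.626184 = 0.249742
λ₂=(a−b·0.183)/D = (2.163060−13.998855·0.183)/15.626184 = -0.025517
w* = 0.249742·x + -0.025517·y:
  w_0 = 0.249742·2.1654 + -0.025517·11.5438 = 0.2462  (Oracle)
  w_1 = 0.249742·1.1955 + -0.025517·12.3818 = -0.0174  (Kellogg)
  w_2 = 0.249742·3.3540 + -0.025517·18.1726 = 0.3739  (Lockheed)
  w_3 = 0.249742·0.8146 + -0.025517·11.1621 = -0.0814  (JPMorgan)
  w_4 = 0.249742·4.3221 + -0.025517·32.7421 = 0.2439  (Boeing)
  w_5 = 0.249742·2.1472 + -0.025517·11.8192 = 0.2347  (Honeywell)
Σw_i=1.0000  μᵀw=0.1830
σ²=wᵀΣw=λ₁·μ_p+λ₂ = 0.249742·0.183 + -0.025517 = 0.020186 ≈ 0.0202


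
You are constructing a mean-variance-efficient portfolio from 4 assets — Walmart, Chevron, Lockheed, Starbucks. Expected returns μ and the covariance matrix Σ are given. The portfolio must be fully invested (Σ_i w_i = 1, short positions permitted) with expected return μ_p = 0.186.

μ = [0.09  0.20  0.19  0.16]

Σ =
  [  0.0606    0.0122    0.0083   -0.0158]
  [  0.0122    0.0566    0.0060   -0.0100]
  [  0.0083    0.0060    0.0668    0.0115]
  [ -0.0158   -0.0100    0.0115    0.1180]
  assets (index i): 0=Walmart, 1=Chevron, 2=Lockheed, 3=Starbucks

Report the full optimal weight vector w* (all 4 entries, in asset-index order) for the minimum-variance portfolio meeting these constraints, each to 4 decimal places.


u=Σ⁻¹μ = [0.9138  3.3823  2.1594  1.5545]
v=Σ⁻¹𝟙 = [14.8796  15.3211  9.8855  10.8019]
a=μᵀu=1.417702  b=𝟙ᵀu=8.009935  c=𝟙ᵀv=50.888105  D=ac−b²=7.985090
λ₁=(c·0.186−b)/D = (50.888105·0.186−8.009935)/7.985090 = 0.182246
λ₂=(a−b·0.186)/D = (1.417702−8.009935·0.186)/7.985090 = -0.009035
w* = 0.182246·u + -0.009035·v:
  w_0 = 0.182246·0.9138 + -0.009035·14.8796 = 0.0321  (Walmart)
  w_1 = 0.182246·3.3823 + -0.009035·15.3211 = 0.4780  (Chevron)
  w_2 = 0.182246·2.1594 + -0.009035·9.8855 = 0.3042  (Lockheed)
  w_3 = 0.182246·1.5545 + -0.009035·10.8019 = 0.1857  (Starbucks)
Σw_i=1.0000  μᵀw=0.1860
σ²=wᵀΣw=λ₁·μ_p+λ₂ = 0.182246·0.186 + -0.009035 = 0.024863 ≈ 0.0249

0.0321  0.4780  0.3042  0.1857


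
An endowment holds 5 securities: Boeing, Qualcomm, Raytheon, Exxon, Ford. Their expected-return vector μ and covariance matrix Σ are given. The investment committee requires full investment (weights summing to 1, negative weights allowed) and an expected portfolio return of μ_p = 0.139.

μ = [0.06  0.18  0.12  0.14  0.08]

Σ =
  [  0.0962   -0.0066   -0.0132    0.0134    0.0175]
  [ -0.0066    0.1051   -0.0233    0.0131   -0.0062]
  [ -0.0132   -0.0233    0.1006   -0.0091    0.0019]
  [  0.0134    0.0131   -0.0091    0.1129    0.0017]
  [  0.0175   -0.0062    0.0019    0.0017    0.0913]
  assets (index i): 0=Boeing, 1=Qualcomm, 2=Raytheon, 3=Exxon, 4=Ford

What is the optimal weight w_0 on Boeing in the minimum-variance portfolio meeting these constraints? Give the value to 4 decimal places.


u=Σ⁻¹μ = [0.7254  2.0862  1.8506  1.0487  0.8208]
v=Σ⁻¹𝟙 = [10.6375  13.1384  14.8469  7.1261  9.3645]
a=μᵀu=0.853581  b=𝟙ᵀu=6.531594  c=𝟙ᵀv=55.113303  D=ac−b²=4.381929
λ₁=(c·0.139−b)/D = (55.113303·0.139−6.531594)/4.381929 = 0.257684
λ₂=(a−b·0.139)/D = (0.853581−6.531594·0.139)/4.381929 = -0.012394
w* = 0.257684·u + -0.012394·v:
  w_0 = 0.257684·0.7254 + -0.012394·10.6375 = 0.0551  (Boeing)
  w_1 = 0.257684·2.0862 + -0.012394·13.1384 = 0.3747  (Qualcomm)
  w_2 = 0.257684·1.8506 + -0.012394·14.8469 = 0.2928  (Raytheon)
  w_3 = 0.257684·1.0487 + -0.012394·7.1261 = 0.1819  (Exxon)
  w_4 = 0.257684·0.8208 + -0.012394·9.3645 = 0.0954  (Ford)
Σw_i=1.0000  μᵀw=0.1390
σ²=wᵀΣw=λ₁·μ_p+λ₂ = 0.257684·0.139 + -0.012394 = 0.023424 ≈ 0.0234

0.0551


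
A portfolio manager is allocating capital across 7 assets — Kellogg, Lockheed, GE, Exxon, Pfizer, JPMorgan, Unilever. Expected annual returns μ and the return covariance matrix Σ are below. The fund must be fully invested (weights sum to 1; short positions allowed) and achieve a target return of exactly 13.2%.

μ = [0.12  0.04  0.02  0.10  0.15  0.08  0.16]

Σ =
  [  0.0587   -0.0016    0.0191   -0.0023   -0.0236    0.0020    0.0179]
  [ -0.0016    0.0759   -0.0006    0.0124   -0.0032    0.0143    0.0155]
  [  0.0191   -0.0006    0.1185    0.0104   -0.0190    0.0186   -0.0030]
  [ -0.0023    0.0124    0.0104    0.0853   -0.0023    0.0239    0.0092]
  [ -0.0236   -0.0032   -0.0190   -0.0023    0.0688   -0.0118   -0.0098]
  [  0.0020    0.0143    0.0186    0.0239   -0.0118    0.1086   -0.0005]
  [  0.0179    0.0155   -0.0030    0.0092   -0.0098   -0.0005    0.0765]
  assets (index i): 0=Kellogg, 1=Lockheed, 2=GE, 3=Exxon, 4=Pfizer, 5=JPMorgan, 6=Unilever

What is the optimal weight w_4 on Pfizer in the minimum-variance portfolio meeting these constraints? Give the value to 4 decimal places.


0.3582

u=Σ⁻¹μ = [2.9498  0.0770  0.1103  0.8950  3.6539  0.8614  1.7561]
v=Σ⁻¹𝟙 = [23.5768  10.5279  7.5370  7.6569  27.9332  7.4856  8.4242]
a=μᵀu=1.346733  b=𝟙ᵀu=10.303450  c=𝟙ᵀv=93.141540  D=ac−b²=19.275691
λ₁=(c·0.132−b)/D = (93.141540·0.132−10.303450)/19.275691 = 0.103303
λ₂=(a−b·0.132)/D = (1.346733−10.303450·0.132)/19.275691 = -0.000691
w* = 0.103303·u + -0.000691·v:
  w_0 = 0.103303·2.9498 + -0.000691·23.5768 = 0.2884  (Kellogg)
  w_1 = 0.103303·0.0770 + -0.000691·10.5279 = 0.0007  (Lockheed)
  w_2 = 0.103303·0.1103 + -0.000691·7.5370 = 0.0062  (GE)
  w_3 = 0.103303·0.8950 + -0.000691·7.6569 = 0.0872  (Exxon)
  w_4 = 0.103303·3.6539 + -0.000691·27.9332 = 0.3582  (Pfizer)
  w_5 = 0.103303·0.8614 + -0.000691·7.4856 = 0.0838  (JPMorgan)
  w_6 = 0.103303·1.7561 + -0.000691·8.4242 = 0.1756  (Unilever)
Σw_i=1.0000  μᵀw=0.1320
σ²=wᵀΣw=λ₁·μ_p+λ₂ = 0.103303·0.132 + -0.000691 = 0.012945 ≈ 0.0129


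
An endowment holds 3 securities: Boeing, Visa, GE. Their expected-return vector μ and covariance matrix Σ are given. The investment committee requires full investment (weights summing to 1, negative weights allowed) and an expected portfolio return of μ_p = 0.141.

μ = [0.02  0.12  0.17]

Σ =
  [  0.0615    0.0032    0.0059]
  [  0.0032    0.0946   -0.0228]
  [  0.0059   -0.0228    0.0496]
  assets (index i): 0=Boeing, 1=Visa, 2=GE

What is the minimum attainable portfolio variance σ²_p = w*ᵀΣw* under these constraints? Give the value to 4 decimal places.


g=Σ⁻¹μ = [-0.2343  2.3720  4.5456]
h=Σ⁻¹𝟙 = [12.8921  16.4464  26.1878]
a=μᵀg=1.052712  b=𝟙ᵀg=6.683329  c=𝟙ᵀh=55.526244  D=ac−b²=13.786249
λ₁=(c·0.141−b)/D = (55.526244·0.141−6.683329)/13.786249 = 0.083117
λ₂=(a−b·0.141)/D = (1.052712−6.683329·0.141)/13.786249 = 0.008005
w* = 0.083117·g + 0.008005·h:
  w_0 = 0.083117·-0.2343 + 0.008005·12.8921 = 0.0837  (Boeing)
  w_1 = 0.083117·2.3720 + 0.008005·16.4464 = 0.3288  (Visa)
  w_2 = 0.083117·4.5456 + 0.008005·26.1878 = 0.5875  (GE)
Σw_i=1.0000  μᵀw=0.1410
σ²=wᵀΣw=λ₁·μ_p+λ₂ = 0.083117·0.141 + 0.008005 = 0.019725 ≈ 0.0197

0.0197


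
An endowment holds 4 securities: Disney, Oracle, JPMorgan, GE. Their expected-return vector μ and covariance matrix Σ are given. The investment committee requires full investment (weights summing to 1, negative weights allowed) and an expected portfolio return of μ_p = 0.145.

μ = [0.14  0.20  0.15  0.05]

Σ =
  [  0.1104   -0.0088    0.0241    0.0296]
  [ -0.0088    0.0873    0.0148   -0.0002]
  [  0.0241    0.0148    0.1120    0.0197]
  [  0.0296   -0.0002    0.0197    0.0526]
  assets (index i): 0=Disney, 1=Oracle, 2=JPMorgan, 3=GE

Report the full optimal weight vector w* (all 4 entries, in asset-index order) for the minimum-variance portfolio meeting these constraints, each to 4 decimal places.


0.2140  0.4137  0.1369  0.2354

g=Σ⁻¹μ = [1.2991  2.2917  0.7673  -0.0592]
h=Σ⁻¹𝟙 = [5.2040  11.3837  3.7126  14.7357]
a=μᵀg=0.752357  b=𝟙ᵀg=4.298978  c=𝟙ᵀh=35.036046  D=ac−b²=7.878406
λ₁=(c·0.145−b)/D = (35.036046·0.145−4.298978)/7.878406 = 0.099163
λ₂=(a−b·0.145)/D = (0.752357−4.298978·0.145)/7.878406 = 0.016375
w* = 0.099163·g + 0.016375·h:
  w_0 = 0.099163·1.2991 + 0.016375·5.2040 = 0.2140  (Disney)
  w_1 = 0.099163·2.2917 + 0.016375·11.3837 = 0.4137  (Oracle)
  w_2 = 0.099163·0.7673 + 0.016375·3.7126 = 0.1369  (JPMorgan)
  w_3 = 0.099163·-0.0592 + 0.016375·14.7357 = 0.2354  (GE)
Σw_i=1.0000  μᵀw=0.1450
σ²=wᵀΣw=λ₁·μ_p+λ₂ = 0.099163·0.145 + 0.016375 = 0.030753 ≈ 0.0308


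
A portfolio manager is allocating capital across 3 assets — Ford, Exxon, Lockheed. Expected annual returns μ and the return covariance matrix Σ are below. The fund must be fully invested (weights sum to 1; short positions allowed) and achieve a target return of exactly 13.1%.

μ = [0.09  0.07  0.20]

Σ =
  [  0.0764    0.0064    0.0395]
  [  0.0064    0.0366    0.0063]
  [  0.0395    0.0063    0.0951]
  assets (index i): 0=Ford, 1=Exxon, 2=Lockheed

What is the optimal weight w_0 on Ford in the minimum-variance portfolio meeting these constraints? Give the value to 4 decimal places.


0.0525

g=Σ⁻¹μ = [0.0167  1.5667  1.9923]
h=Σ⁻¹𝟙 = [8.1716  24.9522  5.4681]
a=μᵀg=0.509637  b=𝟙ᵀg=3.575735  c=𝟙ᵀh=38.592038  D=ac−b²=6.882069
λ₁=(c·0.131−b)/D = (38.592038·0.131−3.575735)/6.882069 = 0.215026
λ₂=(a−b·0.131)/D = (0.509637−3.575735·0.131)/6.882069 = 0.005989
w* = 0.215026·g + 0.005989·h:
  w_0 = 0.215026·0.0167 + 0.005989·8.1716 = 0.0525  (Ford)
  w_1 = 0.215026·1.5667 + 0.005989·24.9522 = 0.4863  (Exxon)
  w_2 = 0.215026·1.9923 + 0.005989·5.4681 = 0.4611  (Lockheed)
Σw_i=1.0000  μᵀw=0.1310
σ²=wᵀΣw=λ₁·μ_p+λ₂ = 0.215026·0.131 + 0.005989 = 0.034157 ≈ 0.0342


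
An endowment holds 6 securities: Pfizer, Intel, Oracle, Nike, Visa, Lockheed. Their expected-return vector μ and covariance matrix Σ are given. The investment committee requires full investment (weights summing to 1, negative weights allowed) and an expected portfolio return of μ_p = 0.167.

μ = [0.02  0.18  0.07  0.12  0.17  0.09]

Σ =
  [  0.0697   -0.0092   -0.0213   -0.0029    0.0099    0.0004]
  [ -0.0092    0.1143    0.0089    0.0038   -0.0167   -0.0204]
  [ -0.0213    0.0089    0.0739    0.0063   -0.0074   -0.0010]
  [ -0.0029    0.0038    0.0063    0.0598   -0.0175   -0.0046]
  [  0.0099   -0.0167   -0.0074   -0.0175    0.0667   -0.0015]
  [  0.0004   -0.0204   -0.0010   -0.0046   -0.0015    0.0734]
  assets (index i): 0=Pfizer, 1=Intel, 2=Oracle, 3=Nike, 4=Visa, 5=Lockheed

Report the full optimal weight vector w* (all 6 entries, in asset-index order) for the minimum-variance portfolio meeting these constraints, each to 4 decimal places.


-0.1306  0.2564  -0.0274  0.2923  0.4434  0.1659

u=Σ⁻¹μ = [0.4371  2.4162  0.9519  3.1320  4.0653  2.1876]
v=Σ⁻¹𝟙 = [19.2248  15.2736  17.9597  23.5215  24.5764  19.9852]
a=μᵀu=1.774124  b=𝟙ᵀu=13.190163  c=𝟙ᵀv=120.541218  D=ac−b²=39.874609
λ₁=(c·0.167−b)/D = (120.541218·0.167−13.190163)/39.874609 = 0.174051
λ₂=(a−b·0.167)/D = (1.774124−13.190163·0.167)/39.874609 = -0.010750
w* = 0.174051·u + -0.010750·v:
  w_0 = 0.174051·0.4371 + -0.010750·19.2248 = -0.1306  (Pfizer)
  w_1 = 0.174051·2.4162 + -0.010750·15.2736 = 0.2564  (Intel)
  w_2 = 0.174051·0.9519 + -0.010750·17.9597 = -0.0274  (Oracle)
  w_3 = 0.174051·3.1320 + -0.010750·23.5215 = 0.2923  (Nike)
  w_4 = 0.174051·4.0653 + -0.010750·24.5764 = 0.4434  (Visa)
  w_5 = 0.174051·2.1876 + -0.010750·19.9852 = 0.1659  (Lockheed)
Σw_i=1.0000  μᵀw=0.1670
σ²=wᵀΣw=λ₁·μ_p+λ₂ = 0.174051·0.167 + -0.010750 = 0.018317 ≈ 0.0183


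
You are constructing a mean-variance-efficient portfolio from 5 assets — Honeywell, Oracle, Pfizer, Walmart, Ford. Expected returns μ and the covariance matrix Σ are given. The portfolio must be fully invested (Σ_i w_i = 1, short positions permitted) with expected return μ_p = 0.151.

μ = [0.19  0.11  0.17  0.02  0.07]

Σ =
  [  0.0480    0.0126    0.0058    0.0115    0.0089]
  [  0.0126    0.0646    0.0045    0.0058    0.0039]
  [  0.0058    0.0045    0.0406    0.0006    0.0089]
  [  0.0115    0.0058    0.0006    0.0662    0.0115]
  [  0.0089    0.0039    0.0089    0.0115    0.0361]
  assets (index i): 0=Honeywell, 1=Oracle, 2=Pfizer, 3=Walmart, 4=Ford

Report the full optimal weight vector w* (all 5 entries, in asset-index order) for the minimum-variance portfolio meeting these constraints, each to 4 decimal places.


0.3217  0.1300  0.3869  0.0299  0.1314

u=Σ⁻¹μ = [3.3648  0.8206  3.5602  -0.4355  0.2819]
v=Σ⁻¹𝟙 = [10.6337  10.3035  18.2134  9.3234  16.5058]
a=μᵀu=1.345834  b=𝟙ᵀu=7.591937  c=𝟙ᵀv=64.979751  D=ac−b²=29.814462
λ₁=(c·0.151−b)/D = (64.979751·0.151−7.591937)/29.814462 = 0.074461
λ₂=(a−b·0.151)/D = (1.345834−7.591937·0.151)/29.814462 = 0.006690
w* = 0.074461·u + 0.006690·v:
  w_0 = 0.074461·3.3648 + 0.006690·10.6337 = 0.3217  (Honeywell)
  w_1 = 0.074461·0.8206 + 0.006690·10.3035 = 0.1300  (Oracle)
  w_2 = 0.074461·3.5602 + 0.006690·18.2134 = 0.3869  (Pfizer)
  w_3 = 0.074461·-0.4355 + 0.006690·9.3234 = 0.0299  (Walmart)
  w_4 = 0.074461·0.2819 + 0.006690·16.5058 = 0.1314  (Ford)
Σw_i=1.0000  μᵀw=0.1510
σ²=wᵀΣw=λ₁·μ_p+λ₂ = 0.074461·0.151 + 0.006690 = 0.017933 ≈ 0.0179


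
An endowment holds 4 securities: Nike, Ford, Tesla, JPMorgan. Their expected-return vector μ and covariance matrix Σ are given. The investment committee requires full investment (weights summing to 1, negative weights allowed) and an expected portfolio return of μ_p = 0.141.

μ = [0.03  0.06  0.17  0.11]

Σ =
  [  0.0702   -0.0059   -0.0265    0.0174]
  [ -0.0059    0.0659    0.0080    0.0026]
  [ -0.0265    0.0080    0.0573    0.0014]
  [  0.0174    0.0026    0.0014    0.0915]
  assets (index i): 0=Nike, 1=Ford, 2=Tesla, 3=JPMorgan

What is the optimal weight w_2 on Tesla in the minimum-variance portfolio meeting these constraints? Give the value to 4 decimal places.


g=Σ⁻¹μ = [1.6421  0.5852  3.6246  0.8178]
h=Σ⁻¹𝟙 = [24.0357  13.8910  26.4928  5.5582]
a=μᵀg=0.790515  b=𝟙ᵀg=6.669699  c=𝟙ᵀh=69.977595  D=ac−b²=10.833462
λ₁=(c·0.141−b)/D = (69.977595·0.141−6.669699)/10.833462 = 0.295117
λ₂=(a−b·0.141)/D = (0.790515−6.669699·0.141)/10.833462 = -0.013838
w* = 0.295117·g + -0.013838·h:
  w_0 = 0.295117·1.6421 + -0.013838·24.0357 = 0.1520  (Nike)
  w_1 = 0.295117·0.5852 + -0.013838·13.8910 = -0.0195  (Ford)
  w_2 = 0.295117·3.6246 + -0.013838·26.4928 = 0.7031  (Tesla)
  w_3 = 0.295117·0.8178 + -0.013838·5.5582 = 0.1644  (JPMorgan)
Σw_i=1.0000  μᵀw=0.1410
σ²=wᵀΣw=λ₁·μ_p+λ₂ = 0.295117·0.141 + -0.013838 = 0.027774 ≈ 0.0278

0.7031


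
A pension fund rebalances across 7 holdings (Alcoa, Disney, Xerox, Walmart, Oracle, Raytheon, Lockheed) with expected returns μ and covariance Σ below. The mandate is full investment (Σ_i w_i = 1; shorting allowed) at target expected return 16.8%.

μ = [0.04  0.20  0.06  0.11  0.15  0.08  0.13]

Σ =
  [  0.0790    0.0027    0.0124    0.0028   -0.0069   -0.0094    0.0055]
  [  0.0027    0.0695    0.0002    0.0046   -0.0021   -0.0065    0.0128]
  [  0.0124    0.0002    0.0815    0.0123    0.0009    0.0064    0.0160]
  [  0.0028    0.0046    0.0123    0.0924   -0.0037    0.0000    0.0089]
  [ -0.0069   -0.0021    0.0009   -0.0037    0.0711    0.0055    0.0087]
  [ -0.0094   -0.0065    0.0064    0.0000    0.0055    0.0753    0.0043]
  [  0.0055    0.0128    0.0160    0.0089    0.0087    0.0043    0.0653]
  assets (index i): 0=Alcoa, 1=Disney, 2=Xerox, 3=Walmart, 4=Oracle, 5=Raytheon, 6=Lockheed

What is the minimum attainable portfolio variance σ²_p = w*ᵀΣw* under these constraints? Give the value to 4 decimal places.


0.0256

u=Σ⁻¹μ = [0.6060  2.8033  0.2046  1.0083  2.1080  1.1604  0.8455]
v=Σ⁻¹𝟙 = [13.3971  13.9555  6.4402  8.8790  14.3454  14.2301  5.8136]
a=μᵀu=1.227035  b=𝟙ᵀu=8.736057  c=𝟙ᵀv=77.060807  D=ac−b²=18.237585
λ₁=(c·0.168−b)/D = (77.060807·0.168−8.736057)/18.237585 = 0.230851
λ₂=(a−b·0.168)/D = (1.227035−8.736057·0.168)/18.237585 = -0.013194
w* = 0.230851·u + -0.013194·v:
  w_0 = 0.230851·0.6060 + -0.013194·13.3971 = -0.0369  (Alcoa)
  w_1 = 0.230851·2.8033 + -0.013194·13.9555 = 0.4630  (Disney)
  w_2 = 0.230851·0.2046 + -0.013194·6.4402 = -0.0377  (Xerox)
  w_3 = 0.230851·1.0083 + -0.013194·8.8790 = 0.1156  (Walmart)
  w_4 = 0.230851·2.1080 + -0.013194·14.3454 = 0.2974  (Oracle)
  w_5 = 0.230851·1.1604 + -0.013194·14.2301 = 0.0801  (Raytheon)
  w_6 = 0.230851·0.8455 + -0.013194·5.8136 = 0.1185  (Lockheed)
Σw_i=1.0000  μᵀw=0.1680
σ²=wᵀΣw=λ₁·μ_p+λ₂ = 0.230851·0.168 + -0.013194 = 0.025589 ≈ 0.0256


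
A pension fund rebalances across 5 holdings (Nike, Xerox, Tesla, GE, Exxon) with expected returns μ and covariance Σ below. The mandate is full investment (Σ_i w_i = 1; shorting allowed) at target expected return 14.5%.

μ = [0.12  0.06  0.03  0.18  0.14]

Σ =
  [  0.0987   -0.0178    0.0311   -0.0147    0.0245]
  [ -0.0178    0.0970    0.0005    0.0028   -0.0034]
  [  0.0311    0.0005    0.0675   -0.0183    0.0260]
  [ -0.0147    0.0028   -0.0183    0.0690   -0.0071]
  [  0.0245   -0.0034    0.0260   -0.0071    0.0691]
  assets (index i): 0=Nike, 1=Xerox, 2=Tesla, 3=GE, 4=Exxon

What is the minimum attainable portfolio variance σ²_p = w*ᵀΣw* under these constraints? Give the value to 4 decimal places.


0.0204

g=Σ⁻¹μ = [1.3788  0.8524  -0.1200  3.0352  1.9362]
h=Σ⁻¹𝟙 = [9.0114  11.6385  12.5027  20.2051  9.2211]
a=μᵀg=1.030409  b=𝟙ᵀg=7.082623  c=𝟙ᵀh=62.578695  D=ac−b²=14.318113
λ₁=(c·0.145−b)/D = (62.578695·0.145−7.082623)/14.318113 = 0.139075
λ₂=(a−b·0.145)/D = (1.030409−7.082623·0.145)/14.318113 = 0.000239
w* = 0.139075·g + 0.000239·h:
  w_0 = 0.139075·1.3788 + 0.000239·9.0114 = 0.1939  (Nike)
  w_1 = 0.139075·0.8524 + 0.000239·11.6385 = 0.1213  (Xerox)
  w_2 = 0.139075·-0.1200 + 0.000239·12.5027 = -0.0137  (Tesla)
  w_3 = 0.139075·3.0352 + 0.000239·20.2051 = 0.4270  (GE)
  w_4 = 0.139075·1.9362 + 0.000239·9.2211 = 0.2715  (Exxon)
Σw_i=1.0000  μᵀw=0.1450
σ²=wᵀΣw=λ₁·μ_p+λ₂ = 0.139075·0.145 + 0.000239 = 0.020405 ≈ 0.0204


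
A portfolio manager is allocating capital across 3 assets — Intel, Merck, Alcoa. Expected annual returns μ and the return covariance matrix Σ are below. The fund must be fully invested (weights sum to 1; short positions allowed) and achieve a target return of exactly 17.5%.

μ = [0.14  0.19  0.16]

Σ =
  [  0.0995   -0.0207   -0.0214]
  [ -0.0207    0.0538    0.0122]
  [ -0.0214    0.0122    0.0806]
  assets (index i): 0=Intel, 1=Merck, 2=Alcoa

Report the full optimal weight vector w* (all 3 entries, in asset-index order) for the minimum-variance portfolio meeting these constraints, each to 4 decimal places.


p=Σ⁻¹μ = [2.7083  4.1012  2.0834]
q=Σ⁻¹𝟙 = [17.6319  22.2604  13.7189]
a=μᵀp=1.491745  b=𝟙ᵀp=8.892974  c=𝟙ᵀq=53.611251  D=ac−b²=0.889340
λ₁=(c·0.175−b)/D = (53.611251·0.175−8.892974)/0.889340 = 0.549840
λ₂=(a−b·0.175)/D = (1.491745−8.892974·0.175)/0.889340 = -0.072554
w* = 0.549840·p + -0.072554·q:
  w_0 = 0.549840·2.7083 + -0.072554·17.6319 = 0.2099  (Intel)
  w_1 = 0.549840·4.1012 + -0.072554·22.2604 = 0.6399  (Merck)
  w_2 = 0.549840·2.0834 + -0.072554·13.7189 = 0.1502  (Alcoa)
Σw_i=1.0000  μᵀw=0.1750
σ²=wᵀΣw=λ₁·μ_p+λ₂ = 0.549840·0.175 + -0.072554 = 0.023668 ≈ 0.0237

0.2099  0.6399  0.1502


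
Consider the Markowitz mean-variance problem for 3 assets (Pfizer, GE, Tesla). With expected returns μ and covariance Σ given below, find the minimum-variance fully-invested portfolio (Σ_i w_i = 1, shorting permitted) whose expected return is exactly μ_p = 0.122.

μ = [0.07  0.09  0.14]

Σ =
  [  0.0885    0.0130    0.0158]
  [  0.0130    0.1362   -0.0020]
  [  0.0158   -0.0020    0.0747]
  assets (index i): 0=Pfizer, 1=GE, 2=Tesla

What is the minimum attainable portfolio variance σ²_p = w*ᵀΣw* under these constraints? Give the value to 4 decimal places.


0.0441

x=Σ⁻¹μ = [0.3715  0.6520  1.8130]
y=Σ⁻¹𝟙 = [8.1977  6.7334  11.8332]
a=μᵀx=0.338507  b=𝟙ᵀx=2.836505  c=𝟙ᵀy=26.764425  D=ac−b²=1.014191
λ₁=(c·0.122−b)/D = (26.764425·0.122−2.836505)/1.014191 = 0.422755
λ₂=(a−b·0.122)/D = (0.338507−2.836505·0.122)/1.014191 = -0.007441
w* = 0.422755·x + -0.007441·y:
  w_0 = 0.422755·0.3715 + -0.007441·8.1977 = 0.0961  (Pfizer)
  w_1 = 0.422755·0.6520 + -0.007441·6.7334 = 0.2255  (GE)
  w_2 = 0.422755·1.8130 + -0.007441·11.8332 = 0.6784  (Tesla)
Σw_i=1.0000  μᵀw=0.1220
σ²=wᵀΣw=λ₁·μ_p+λ₂ = 0.422755·0.122 + -0.007441 = 0.044135 ≈ 0.0441


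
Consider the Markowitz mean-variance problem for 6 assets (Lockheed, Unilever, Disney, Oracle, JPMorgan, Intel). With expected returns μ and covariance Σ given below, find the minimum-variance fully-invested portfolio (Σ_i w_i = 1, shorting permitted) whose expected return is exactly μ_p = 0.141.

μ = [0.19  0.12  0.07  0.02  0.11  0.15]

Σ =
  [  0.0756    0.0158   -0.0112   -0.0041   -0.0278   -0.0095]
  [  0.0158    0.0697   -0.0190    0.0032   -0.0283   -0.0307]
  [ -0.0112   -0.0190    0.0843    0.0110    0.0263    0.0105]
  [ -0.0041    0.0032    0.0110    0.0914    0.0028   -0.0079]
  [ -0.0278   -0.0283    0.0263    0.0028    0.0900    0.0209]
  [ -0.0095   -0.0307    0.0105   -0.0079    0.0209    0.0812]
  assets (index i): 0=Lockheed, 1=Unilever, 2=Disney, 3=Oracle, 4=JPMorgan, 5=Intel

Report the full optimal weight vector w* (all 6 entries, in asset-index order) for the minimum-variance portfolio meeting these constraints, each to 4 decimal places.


0.2678  0.2631  0.0569  -0.0017  0.1873  0.2266

u=Σ⁻¹μ = [3.1649  3.4341  0.8998  0.3043  2.3515  2.8239]
v=Σ⁻¹𝟙 = [18.4546  28.9015  11.4437  10.6124  17.4748  20.4563]
a=μᵀu=1.764748  b=𝟙ᵀu=12.978532  c=𝟙ᵀv=107.343274  D=ac−b²=20.991527
λ₁=(c·0.141−b)/D = (107.343274·0.141−12.978532)/20.991527 = 0.102750
λ₂=(a−b·0.141)/D = (1.764748−12.978532·0.141)/20.991527 = -0.003107
w* = 0.102750·u + -0.003107·v:
  w_0 = 0.102750·3.1649 + -0.003107·18.4546 = 0.2678  (Lockheed)
  w_1 = 0.102750·3.4341 + -0.003107·28.9015 = 0.2631  (Unilever)
  w_2 = 0.102750·0.8998 + -0.003107·11.4437 = 0.0569  (Disney)
  w_3 = 0.102750·0.3043 + -0.003107·10.6124 = -0.0017  (Oracle)
  w_4 = 0.102750·2.3515 + -0.003107·17.4748 = 0.1873  (JPMorgan)
  w_5 = 0.102750·2.8239 + -0.003107·20.4563 = 0.2266  (Intel)
Σw_i=1.0000  μᵀw=0.1410
σ²=wᵀΣw=λ₁·μ_p+λ₂ = 0.102750·0.141 + -0.003107 = 0.011380 ≈ 0.0114


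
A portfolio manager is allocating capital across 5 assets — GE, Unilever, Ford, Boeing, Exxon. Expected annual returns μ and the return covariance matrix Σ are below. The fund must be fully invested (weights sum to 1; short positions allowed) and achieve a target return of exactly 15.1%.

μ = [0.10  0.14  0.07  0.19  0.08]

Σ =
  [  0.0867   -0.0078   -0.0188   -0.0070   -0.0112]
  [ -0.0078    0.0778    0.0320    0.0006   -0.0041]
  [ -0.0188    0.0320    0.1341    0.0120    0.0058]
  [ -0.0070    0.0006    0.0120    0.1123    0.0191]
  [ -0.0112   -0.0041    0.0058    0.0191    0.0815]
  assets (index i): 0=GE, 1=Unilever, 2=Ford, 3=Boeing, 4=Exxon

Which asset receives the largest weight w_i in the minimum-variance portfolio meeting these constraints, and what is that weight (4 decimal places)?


Unilever (0.3920)

g=Σ⁻¹μ = [1.5986  1.9563  0.0952  1.6154  0.9143]
h=Σ⁻¹𝟙 = [16.1336  12.8639  5.4536  7.0311  13.0983]
a=μᵀg=0.820482  b=𝟙ᵀg=6.179841  c=𝟙ᵀh=54.580552  D=ac−b²=6.591946
λ₁=(c·0.151−b)/D = (54.580552·0.151−6.179841)/6.591946 = 0.312779
λ₂=(a−b·0.151)/D = (0.820482−6.179841·0.151)/6.591946 = -0.017093
w* = 0.312779·g + -0.017093·h:
  w_0 = 0.312779·1.5986 + -0.017093·16.1336 = 0.2242  (GE)
  w_1 = 0.312779·1.9563 + -0.017093·12.8639 = 0.3920  (Unilever)
  w_2 = 0.312779·0.0952 + -0.017093·5.4536 = -0.0634  (Ford)
  w_3 = 0.312779·1.6154 + -0.017093·7.0311 = 0.3851  (Boeing)
  w_4 = 0.312779·0.9143 + -0.017093·13.0983 = 0.0621  (Exxon)
Σw_i=1.0000  μᵀw=0.1510
σ²=wᵀΣw=λ₁·μ_p+λ₂ = 0.312779·0.151 + -0.017093 = 0.030137 ≈ 0.0301


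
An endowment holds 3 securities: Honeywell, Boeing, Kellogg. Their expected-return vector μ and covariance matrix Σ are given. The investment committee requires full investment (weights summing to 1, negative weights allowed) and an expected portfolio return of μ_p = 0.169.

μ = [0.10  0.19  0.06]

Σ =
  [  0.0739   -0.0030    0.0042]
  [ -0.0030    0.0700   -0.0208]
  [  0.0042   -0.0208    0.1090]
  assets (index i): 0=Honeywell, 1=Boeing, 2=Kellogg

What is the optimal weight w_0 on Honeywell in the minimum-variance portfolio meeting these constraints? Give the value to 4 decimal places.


0.1582

x=Σ⁻¹μ = [1.4172  3.0980  1.0870]
y=Σ⁻¹𝟙 = [13.5901  18.4869  12.1784]
a=μᵀx=0.795564  b=𝟙ᵀx=5.602227  c=𝟙ᵀy=44.255447  D=ac−b²=3.823078
λ₁=(c·0.169−b)/D = (44.255447·0.169−5.602227)/3.823078 = 0.490951
λ₂=(a−b·0.169)/D = (0.795564−5.602227·0.169)/3.823078 = -0.039553
w* = 0.490951·x + -0.039553·y:
  w_0 = 0.490951·1.4172 + -0.039553·13.5901 = 0.1582  (Honeywell)
  w_1 = 0.490951·3.0980 + -0.039553·18.4869 = 0.7898  (Boeing)
  w_2 = 0.490951·1.0870 + -0.039553·12.1784 = 0.0520  (Kellogg)
Σw_i=1.0000  μᵀw=0.1690
σ²=wᵀΣw=λ₁·μ_p+λ₂ = 0.490951·0.169 + -0.039553 = 0.043418 ≈ 0.0434


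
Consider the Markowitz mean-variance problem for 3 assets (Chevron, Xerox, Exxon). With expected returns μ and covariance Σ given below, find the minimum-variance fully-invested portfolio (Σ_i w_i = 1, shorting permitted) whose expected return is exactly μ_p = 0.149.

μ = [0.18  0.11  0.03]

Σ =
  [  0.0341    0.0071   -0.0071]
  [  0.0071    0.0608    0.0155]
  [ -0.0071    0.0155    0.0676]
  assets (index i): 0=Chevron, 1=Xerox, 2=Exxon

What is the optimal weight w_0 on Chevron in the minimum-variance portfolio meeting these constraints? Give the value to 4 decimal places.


0.7155

u=Σ⁻¹μ = [5.2283  1.0042  0.7626]
v=Σ⁻¹𝟙 = [30.8374  8.7615  16.0228]
a=μᵀu=1.074438  b=𝟙ᵀu=6.995183  c=𝟙ᵀv=55.621729  D=ac−b²=10.829540
λ₁=(c·0.149−b)/D = (55.621729·0.149−6.995183)/10.829540 = 0.119345
λ₂=(a−b·0.149)/D = (1.074438−6.995183·0.149)/10.829540 = 0.002969
w* = 0.119345·u + 0.002969·v:
  w_0 = 0.119345·5.2283 + 0.002969·30.8374 = 0.7155  (Chevron)
  w_1 = 0.119345·1.0042 + 0.002969·8.7615 = 0.1459  (Xerox)
  w_2 = 0.119345·0.7626 + 0.002969·16.0228 = 0.1386  (Exxon)
Σw_i=1.0000  μᵀw=0.1490
σ²=wᵀΣw=λ₁·μ_p+λ₂ = 0.119345·0.149 + 0.002969 = 0.020752 ≈ 0.0208


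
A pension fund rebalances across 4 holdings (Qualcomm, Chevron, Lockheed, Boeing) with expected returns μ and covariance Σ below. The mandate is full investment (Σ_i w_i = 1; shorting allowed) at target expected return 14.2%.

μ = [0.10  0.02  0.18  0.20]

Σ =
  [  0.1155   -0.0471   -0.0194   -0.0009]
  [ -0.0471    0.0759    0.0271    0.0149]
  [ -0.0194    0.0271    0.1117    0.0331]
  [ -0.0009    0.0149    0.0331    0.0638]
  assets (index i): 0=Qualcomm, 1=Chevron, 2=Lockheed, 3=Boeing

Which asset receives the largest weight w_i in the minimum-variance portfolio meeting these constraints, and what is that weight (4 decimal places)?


x=Σ⁻¹μ = [1.0806  0.0606  1.0105  2.6116]
y=Σ⁻¹𝟙 = [18.0715  21.1116  4.3841  8.7240]
a=μᵀx=0.813491  b=𝟙ᵀx=4.763307  c=𝟙ᵀy=52.291179  D=ac−b²=19.849298
λ₁=(c·0.142−b)/D = (52.291179·0.142−4.763307)/19.849298 = 0.134113
λ₂=(a−b·0.142)/D = (0.813491−4.763307·0.142)/19.849298 = 0.006907
w* = 0.134113·x + 0.006907·y:
  w_0 = 0.134113·1.0806 + 0.006907·18.0715 = 0.2697  (Qualcomm)
  w_1 = 0.134113·0.0606 + 0.006907·21.1116 = 0.1539  (Chevron)
  w_2 = 0.134113·1.0105 + 0.006907·4.3841 = 0.1658  (Lockheed)
  w_3 = 0.134113·2.6116 + 0.006907·8.7240 = 0.4105  (Boeing)
Σw_i=1.0000  μᵀw=0.1420
σ²=wᵀΣw=λ₁·μ_p+λ₂ = 0.134113·0.142 + 0.006907 = 0.025951 ≈ 0.0260

Boeing (0.4105)


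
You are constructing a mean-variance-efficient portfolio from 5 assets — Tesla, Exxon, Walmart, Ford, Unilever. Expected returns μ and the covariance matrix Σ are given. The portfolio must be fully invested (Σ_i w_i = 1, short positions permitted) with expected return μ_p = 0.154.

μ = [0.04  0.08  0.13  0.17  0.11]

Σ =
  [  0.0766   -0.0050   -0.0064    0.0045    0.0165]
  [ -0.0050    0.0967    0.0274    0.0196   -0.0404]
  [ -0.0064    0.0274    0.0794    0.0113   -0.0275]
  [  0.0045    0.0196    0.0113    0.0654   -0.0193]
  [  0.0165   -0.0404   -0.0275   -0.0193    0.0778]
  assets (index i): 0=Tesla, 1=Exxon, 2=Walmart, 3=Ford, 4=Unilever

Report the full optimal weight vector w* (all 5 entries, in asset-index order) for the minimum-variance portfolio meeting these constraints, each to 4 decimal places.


-0.1661  0.0355  0.2515  0.4735  0.4057

p=Σ⁻¹μ = [-0.1569  1.0934  2.0267  2.9547  3.4643]
q=Σ⁻¹𝟙 = [8.3019  14.9499  15.6555  15.8951  28.3328]
a=μᵀp=1.228021  b=𝟙ᵀp=9.382058  c=𝟙ᵀq=83.135173  D=ac−b²=14.068728
λ₁=(c·0.154−b)/D = (83.135173·0.154−9.382058)/14.068728 = 0.243146
λ₂=(a−b·0.154)/D = (1.228021−9.382058·0.154)/14.068728 = -0.015411
w* = 0.243146·p + -0.015411·q:
  w_0 = 0.243146·-0.1569 + -0.015411·8.3019 = -0.1661  (Tesla)
  w_1 = 0.243146·1.0934 + -0.015411·14.9499 = 0.0355  (Exxon)
  w_2 = 0.243146·2.0267 + -0.015411·15.6555 = 0.2515  (Walmart)
  w_3 = 0.243146·2.9547 + -0.015411·15.8951 = 0.4735  (Ford)
  w_4 = 0.243146·3.4643 + -0.015411·28.3328 = 0.4057  (Unilever)
Σw_i=1.0000  μᵀw=0.1540
σ²=wᵀΣw=λ₁·μ_p+λ₂ = 0.243146·0.154 + -0.015411 = 0.022033 ≈ 0.0220


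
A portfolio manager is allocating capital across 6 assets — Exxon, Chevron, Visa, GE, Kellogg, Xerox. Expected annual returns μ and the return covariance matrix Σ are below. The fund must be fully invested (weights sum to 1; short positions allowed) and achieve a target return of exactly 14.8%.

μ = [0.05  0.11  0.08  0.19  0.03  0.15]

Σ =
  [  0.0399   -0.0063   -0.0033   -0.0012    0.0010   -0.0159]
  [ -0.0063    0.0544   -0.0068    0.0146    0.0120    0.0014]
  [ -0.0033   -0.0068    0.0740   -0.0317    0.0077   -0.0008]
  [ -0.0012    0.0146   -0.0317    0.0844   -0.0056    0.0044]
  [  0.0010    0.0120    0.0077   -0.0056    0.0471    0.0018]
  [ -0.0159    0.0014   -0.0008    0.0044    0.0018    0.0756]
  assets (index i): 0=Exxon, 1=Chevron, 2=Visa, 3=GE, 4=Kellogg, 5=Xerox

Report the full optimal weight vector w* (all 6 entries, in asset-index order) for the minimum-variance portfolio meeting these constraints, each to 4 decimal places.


g=Σ⁻¹μ = [2.8121  1.8755  2.6220  2.8204  -0.0859  2.4065]
h=Σ⁻¹𝟙 = [37.7901  17.3316  23.3077  18.0150  13.5909  19.7290]
a=μᵀg=1.450932  b=𝟙ᵀg=12.450517  c=𝟙ᵀh=129.764257  D=ac−b²=33.263779
λ₁=(c·0.148−b)/D = (129.764257·0.148−12.450517)/33.263779 = 0.203062
λ₂=(a−b·0.148)/D = (1.450932−12.450517·0.148)/33.263779 = -0.011777
w* = 0.203062·g + -0.011777·h:
  w_0 = 0.203062·2.8121 + -0.011777·37.7901 = 0.1260  (Exxon)
  w_1 = 0.203062·1.8755 + -0.011777·17.3316 = 0.1767  (Chevron)
  w_2 = 0.203062·2.6220 + -0.011777·23.3077 = 0.2579  (Visa)
  w_3 = 0.203062·2.8204 + -0.011777·18.0150 = 0.3605  (GE)
  w_4 = 0.203062·-0.0859 + -0.011777·13.5909 = -0.1775  (Kellogg)
  w_5 = 0.203062·2.4065 + -0.011777·19.7290 = 0.2563  (Xerox)
Σw_i=1.0000  μᵀw=0.1480
σ²=wᵀΣw=λ₁·μ_p+λ₂ = 0.203062·0.148 + -0.011777 = 0.018276 ≈ 0.0183

0.1260  0.1767  0.2579  0.3605  -0.1775  0.2563


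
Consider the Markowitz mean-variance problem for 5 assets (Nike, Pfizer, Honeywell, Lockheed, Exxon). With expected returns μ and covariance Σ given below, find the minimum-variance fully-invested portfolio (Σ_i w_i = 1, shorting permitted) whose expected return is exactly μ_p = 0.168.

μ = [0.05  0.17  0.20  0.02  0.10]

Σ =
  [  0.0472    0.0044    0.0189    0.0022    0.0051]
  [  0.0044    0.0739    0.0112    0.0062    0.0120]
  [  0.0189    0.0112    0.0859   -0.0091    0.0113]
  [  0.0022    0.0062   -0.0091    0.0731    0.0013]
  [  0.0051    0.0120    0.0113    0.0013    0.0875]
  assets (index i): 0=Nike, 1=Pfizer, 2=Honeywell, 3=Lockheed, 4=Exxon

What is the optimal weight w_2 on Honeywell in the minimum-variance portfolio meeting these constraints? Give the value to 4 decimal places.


0.4398

g=Σ⁻¹μ = [-0.0171  1.8606  2.0462  0.3600  0.6191]
h=Σ⁻¹𝟙 = [15.9329  9.0533  7.2849  13.1950  8.1215]
a=μᵀg=0.793785  b=𝟙ᵀg=4.868731  c=𝟙ᵀh=53.587527  D=ac−b²=18.832458
λ₁=(c·0.168−b)/D = (53.587527·0.168−4.868731)/18.832458 = 0.219513
λ₂=(a−b·0.168)/D = (0.793785−4.868731·0.168)/18.832458 = -0.001283
w* = 0.219513·g + -0.001283·h:
  w_0 = 0.219513·-0.0171 + -0.001283·15.9329 = -0.0242  (Nike)
  w_1 = 0.219513·1.8606 + -0.001283·9.0533 = 0.3968  (Pfizer)
  w_2 = 0.219513·2.0462 + -0.001283·7.2849 = 0.4398  (Honeywell)
  w_3 = 0.219513·0.3600 + -0.001283·13.1950 = 0.0621  (Lockheed)
  w_4 = 0.219513·0.6191 + -0.001283·8.1215 = 0.1255  (Exxon)
Σw_i=1.0000  μᵀw=0.1680
σ²=wᵀΣw=λ₁·μ_p+λ₂ = 0.219513·0.168 + -0.001283 = 0.035595 ≈ 0.0356


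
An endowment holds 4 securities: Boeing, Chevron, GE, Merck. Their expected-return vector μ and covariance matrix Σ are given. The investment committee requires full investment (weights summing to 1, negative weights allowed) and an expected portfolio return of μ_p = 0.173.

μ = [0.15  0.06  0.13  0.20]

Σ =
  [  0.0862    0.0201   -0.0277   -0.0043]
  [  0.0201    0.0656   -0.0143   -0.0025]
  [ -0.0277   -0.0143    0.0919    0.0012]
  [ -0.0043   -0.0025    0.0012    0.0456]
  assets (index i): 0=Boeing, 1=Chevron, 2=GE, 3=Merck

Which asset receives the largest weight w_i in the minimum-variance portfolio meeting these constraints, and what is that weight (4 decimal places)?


g=Σ⁻¹μ = [2.4985  0.8116  2.2338  4.6073]
h=Σ⁻¹𝟙 = [14.7898  15.4151  17.4283  23.7110]
a=μᵀg=1.635330  b=𝟙ᵀg=10.151236  c=𝟙ᵀh=71.344053  D=ac−b²=13.623454
λ₁=(c·0.173−b)/D = (71.344053·0.173−10.151236)/13.623454 = 0.160847
λ₂=(a−b·0.173)/D = (1.635330−10.151236·0.173)/13.623454 = -0.008870
w* = 0.160847·g + -0.008870·h:
  w_0 = 0.160847·2.4985 + -0.008870·14.7898 = 0.2707  (Boeing)
  w_1 = 0.160847·0.8116 + -0.008870·15.4151 = -0.0062  (Chevron)
  w_2 = 0.160847·2.2338 + -0.008870·17.4283 = 0.2047  (GE)
  w_3 = 0.160847·4.6073 + -0.008870·23.7110 = 0.5308  (Merck)
Σw_i=1.0000  μᵀw=0.1730
σ²=wᵀΣw=λ₁·μ_p+λ₂ = 0.160847·0.173 + -0.008870 = 0.018957 ≈ 0.0190

Merck (0.5308)


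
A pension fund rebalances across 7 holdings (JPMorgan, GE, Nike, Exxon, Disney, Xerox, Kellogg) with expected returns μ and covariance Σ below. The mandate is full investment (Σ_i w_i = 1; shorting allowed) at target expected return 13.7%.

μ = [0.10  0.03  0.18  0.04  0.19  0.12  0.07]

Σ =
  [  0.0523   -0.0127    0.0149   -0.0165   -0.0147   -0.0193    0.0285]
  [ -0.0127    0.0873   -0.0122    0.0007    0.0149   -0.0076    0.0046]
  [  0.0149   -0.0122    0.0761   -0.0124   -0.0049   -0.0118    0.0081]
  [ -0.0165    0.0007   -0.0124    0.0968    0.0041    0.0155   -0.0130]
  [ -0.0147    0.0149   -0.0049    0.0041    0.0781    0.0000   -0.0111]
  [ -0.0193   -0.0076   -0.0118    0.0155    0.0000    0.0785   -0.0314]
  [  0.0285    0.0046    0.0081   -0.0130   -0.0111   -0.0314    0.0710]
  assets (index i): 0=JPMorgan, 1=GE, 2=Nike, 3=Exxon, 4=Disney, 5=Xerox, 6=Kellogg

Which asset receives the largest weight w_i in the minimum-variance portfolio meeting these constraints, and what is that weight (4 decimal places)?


p=Σ⁻¹μ = [2.8173  0.7631  2.5917  0.7893  3.1573  3.1444  1.5386]
q=Σ⁻¹𝟙 = [28.8639  16.2517  16.0578  14.2920  17.8646  27.9551  17.3864]
a=μᵀp=1.887641  b=𝟙ᵀp=14.801958  c=𝟙ᵀq=138.671538  D=ac−b²=42.664142
λ₁=(c·0.137−b)/D = (138.671538·0.137−14.801958)/42.664142 = 0.098351
λ₂=(a−b·0.137)/D = (1.887641−14.801958·0.137)/42.664142 = -0.003287
w* = 0.098351·p + -0.003287·q:
  w_0 = 0.098351·2.8173 + -0.003287·28.8639 = 0.1822  (JPMorgan)
  w_1 = 0.098351·0.7631 + -0.003287·16.2517 = 0.0216  (GE)
  w_2 = 0.098351·2.5917 + -0.003287·16.0578 = 0.2021  (Nike)
  w_3 = 0.098351·0.7893 + -0.003287·14.2920 = 0.0307  (Exxon)
  w_4 = 0.098351·3.1573 + -0.003287·17.8646 = 0.2518  (Disney)
  w_5 = 0.098351·3.1444 + -0.003287·27.9551 = 0.2174  (Xerox)
  w_6 = 0.098351·1.5386 + -0.003287·17.3864 = 0.0942  (Kellogg)
Σw_i=1.0000  μᵀw=0.1370
σ²=wᵀΣw=λ₁·μ_p+λ₂ = 0.098351·0.137 + -0.003287 = 0.010187 ≈ 0.0102

Disney (0.2518)
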